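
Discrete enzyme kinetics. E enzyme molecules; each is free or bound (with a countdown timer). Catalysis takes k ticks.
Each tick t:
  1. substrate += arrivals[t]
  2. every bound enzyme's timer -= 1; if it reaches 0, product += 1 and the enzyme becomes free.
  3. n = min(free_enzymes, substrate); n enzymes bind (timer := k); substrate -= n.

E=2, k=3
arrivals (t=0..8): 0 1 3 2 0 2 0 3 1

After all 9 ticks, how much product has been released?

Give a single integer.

t=0: arr=0 -> substrate=0 bound=0 product=0
t=1: arr=1 -> substrate=0 bound=1 product=0
t=2: arr=3 -> substrate=2 bound=2 product=0
t=3: arr=2 -> substrate=4 bound=2 product=0
t=4: arr=0 -> substrate=3 bound=2 product=1
t=5: arr=2 -> substrate=4 bound=2 product=2
t=6: arr=0 -> substrate=4 bound=2 product=2
t=7: arr=3 -> substrate=6 bound=2 product=3
t=8: arr=1 -> substrate=6 bound=2 product=4

Answer: 4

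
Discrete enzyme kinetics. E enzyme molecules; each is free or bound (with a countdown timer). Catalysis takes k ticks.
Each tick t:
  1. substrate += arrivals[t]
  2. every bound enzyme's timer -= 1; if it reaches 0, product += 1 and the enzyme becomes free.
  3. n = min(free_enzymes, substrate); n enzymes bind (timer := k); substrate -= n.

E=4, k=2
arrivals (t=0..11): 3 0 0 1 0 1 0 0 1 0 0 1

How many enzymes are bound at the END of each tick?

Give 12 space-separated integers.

Answer: 3 3 0 1 1 1 1 0 1 1 0 1

Derivation:
t=0: arr=3 -> substrate=0 bound=3 product=0
t=1: arr=0 -> substrate=0 bound=3 product=0
t=2: arr=0 -> substrate=0 bound=0 product=3
t=3: arr=1 -> substrate=0 bound=1 product=3
t=4: arr=0 -> substrate=0 bound=1 product=3
t=5: arr=1 -> substrate=0 bound=1 product=4
t=6: arr=0 -> substrate=0 bound=1 product=4
t=7: arr=0 -> substrate=0 bound=0 product=5
t=8: arr=1 -> substrate=0 bound=1 product=5
t=9: arr=0 -> substrate=0 bound=1 product=5
t=10: arr=0 -> substrate=0 bound=0 product=6
t=11: arr=1 -> substrate=0 bound=1 product=6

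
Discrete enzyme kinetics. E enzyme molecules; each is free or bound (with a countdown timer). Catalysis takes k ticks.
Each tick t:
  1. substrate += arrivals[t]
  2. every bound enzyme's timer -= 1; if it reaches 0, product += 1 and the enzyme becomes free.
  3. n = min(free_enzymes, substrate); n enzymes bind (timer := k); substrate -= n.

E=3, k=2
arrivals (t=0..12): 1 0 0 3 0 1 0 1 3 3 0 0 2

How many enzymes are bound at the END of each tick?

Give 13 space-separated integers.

t=0: arr=1 -> substrate=0 bound=1 product=0
t=1: arr=0 -> substrate=0 bound=1 product=0
t=2: arr=0 -> substrate=0 bound=0 product=1
t=3: arr=3 -> substrate=0 bound=3 product=1
t=4: arr=0 -> substrate=0 bound=3 product=1
t=5: arr=1 -> substrate=0 bound=1 product=4
t=6: arr=0 -> substrate=0 bound=1 product=4
t=7: arr=1 -> substrate=0 bound=1 product=5
t=8: arr=3 -> substrate=1 bound=3 product=5
t=9: arr=3 -> substrate=3 bound=3 product=6
t=10: arr=0 -> substrate=1 bound=3 product=8
t=11: arr=0 -> substrate=0 bound=3 product=9
t=12: arr=2 -> substrate=0 bound=3 product=11

Answer: 1 1 0 3 3 1 1 1 3 3 3 3 3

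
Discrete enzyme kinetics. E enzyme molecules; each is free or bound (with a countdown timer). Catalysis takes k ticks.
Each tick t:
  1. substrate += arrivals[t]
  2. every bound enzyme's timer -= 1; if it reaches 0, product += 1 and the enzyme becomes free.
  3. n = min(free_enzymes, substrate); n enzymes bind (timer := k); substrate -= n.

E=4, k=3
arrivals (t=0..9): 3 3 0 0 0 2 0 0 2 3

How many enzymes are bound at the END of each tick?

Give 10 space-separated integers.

Answer: 3 4 4 3 2 4 2 2 2 4

Derivation:
t=0: arr=3 -> substrate=0 bound=3 product=0
t=1: arr=3 -> substrate=2 bound=4 product=0
t=2: arr=0 -> substrate=2 bound=4 product=0
t=3: arr=0 -> substrate=0 bound=3 product=3
t=4: arr=0 -> substrate=0 bound=2 product=4
t=5: arr=2 -> substrate=0 bound=4 product=4
t=6: arr=0 -> substrate=0 bound=2 product=6
t=7: arr=0 -> substrate=0 bound=2 product=6
t=8: arr=2 -> substrate=0 bound=2 product=8
t=9: arr=3 -> substrate=1 bound=4 product=8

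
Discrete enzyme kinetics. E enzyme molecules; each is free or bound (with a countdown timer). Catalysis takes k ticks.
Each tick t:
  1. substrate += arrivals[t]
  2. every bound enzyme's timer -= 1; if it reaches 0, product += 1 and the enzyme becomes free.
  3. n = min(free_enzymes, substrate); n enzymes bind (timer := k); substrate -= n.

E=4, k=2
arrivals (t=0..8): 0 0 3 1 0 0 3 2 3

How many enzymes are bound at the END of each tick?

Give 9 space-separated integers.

t=0: arr=0 -> substrate=0 bound=0 product=0
t=1: arr=0 -> substrate=0 bound=0 product=0
t=2: arr=3 -> substrate=0 bound=3 product=0
t=3: arr=1 -> substrate=0 bound=4 product=0
t=4: arr=0 -> substrate=0 bound=1 product=3
t=5: arr=0 -> substrate=0 bound=0 product=4
t=6: arr=3 -> substrate=0 bound=3 product=4
t=7: arr=2 -> substrate=1 bound=4 product=4
t=8: arr=3 -> substrate=1 bound=4 product=7

Answer: 0 0 3 4 1 0 3 4 4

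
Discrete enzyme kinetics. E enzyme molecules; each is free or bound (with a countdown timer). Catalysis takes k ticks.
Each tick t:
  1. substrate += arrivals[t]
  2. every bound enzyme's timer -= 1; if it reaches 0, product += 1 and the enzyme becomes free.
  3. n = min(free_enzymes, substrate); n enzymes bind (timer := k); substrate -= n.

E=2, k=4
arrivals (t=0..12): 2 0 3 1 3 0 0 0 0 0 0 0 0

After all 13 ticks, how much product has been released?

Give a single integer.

t=0: arr=2 -> substrate=0 bound=2 product=0
t=1: arr=0 -> substrate=0 bound=2 product=0
t=2: arr=3 -> substrate=3 bound=2 product=0
t=3: arr=1 -> substrate=4 bound=2 product=0
t=4: arr=3 -> substrate=5 bound=2 product=2
t=5: arr=0 -> substrate=5 bound=2 product=2
t=6: arr=0 -> substrate=5 bound=2 product=2
t=7: arr=0 -> substrate=5 bound=2 product=2
t=8: arr=0 -> substrate=3 bound=2 product=4
t=9: arr=0 -> substrate=3 bound=2 product=4
t=10: arr=0 -> substrate=3 bound=2 product=4
t=11: arr=0 -> substrate=3 bound=2 product=4
t=12: arr=0 -> substrate=1 bound=2 product=6

Answer: 6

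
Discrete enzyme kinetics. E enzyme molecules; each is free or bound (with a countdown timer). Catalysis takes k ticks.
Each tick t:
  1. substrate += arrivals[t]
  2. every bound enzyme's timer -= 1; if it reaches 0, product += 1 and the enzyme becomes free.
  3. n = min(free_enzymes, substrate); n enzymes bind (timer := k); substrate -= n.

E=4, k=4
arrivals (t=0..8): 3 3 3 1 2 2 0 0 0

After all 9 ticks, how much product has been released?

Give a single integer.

Answer: 7

Derivation:
t=0: arr=3 -> substrate=0 bound=3 product=0
t=1: arr=3 -> substrate=2 bound=4 product=0
t=2: arr=3 -> substrate=5 bound=4 product=0
t=3: arr=1 -> substrate=6 bound=4 product=0
t=4: arr=2 -> substrate=5 bound=4 product=3
t=5: arr=2 -> substrate=6 bound=4 product=4
t=6: arr=0 -> substrate=6 bound=4 product=4
t=7: arr=0 -> substrate=6 bound=4 product=4
t=8: arr=0 -> substrate=3 bound=4 product=7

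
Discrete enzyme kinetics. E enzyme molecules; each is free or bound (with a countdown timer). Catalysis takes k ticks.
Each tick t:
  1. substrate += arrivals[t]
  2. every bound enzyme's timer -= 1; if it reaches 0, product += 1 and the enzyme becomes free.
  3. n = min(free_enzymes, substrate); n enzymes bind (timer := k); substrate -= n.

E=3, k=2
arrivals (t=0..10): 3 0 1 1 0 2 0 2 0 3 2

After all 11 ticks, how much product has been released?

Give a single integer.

Answer: 9

Derivation:
t=0: arr=3 -> substrate=0 bound=3 product=0
t=1: arr=0 -> substrate=0 bound=3 product=0
t=2: arr=1 -> substrate=0 bound=1 product=3
t=3: arr=1 -> substrate=0 bound=2 product=3
t=4: arr=0 -> substrate=0 bound=1 product=4
t=5: arr=2 -> substrate=0 bound=2 product=5
t=6: arr=0 -> substrate=0 bound=2 product=5
t=7: arr=2 -> substrate=0 bound=2 product=7
t=8: arr=0 -> substrate=0 bound=2 product=7
t=9: arr=3 -> substrate=0 bound=3 product=9
t=10: arr=2 -> substrate=2 bound=3 product=9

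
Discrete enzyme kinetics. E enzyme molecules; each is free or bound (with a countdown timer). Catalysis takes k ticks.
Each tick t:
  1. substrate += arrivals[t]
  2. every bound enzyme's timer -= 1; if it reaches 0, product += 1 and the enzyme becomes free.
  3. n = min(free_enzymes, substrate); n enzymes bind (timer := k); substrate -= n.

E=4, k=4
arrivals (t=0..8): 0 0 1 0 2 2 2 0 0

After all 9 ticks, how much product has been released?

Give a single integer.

t=0: arr=0 -> substrate=0 bound=0 product=0
t=1: arr=0 -> substrate=0 bound=0 product=0
t=2: arr=1 -> substrate=0 bound=1 product=0
t=3: arr=0 -> substrate=0 bound=1 product=0
t=4: arr=2 -> substrate=0 bound=3 product=0
t=5: arr=2 -> substrate=1 bound=4 product=0
t=6: arr=2 -> substrate=2 bound=4 product=1
t=7: arr=0 -> substrate=2 bound=4 product=1
t=8: arr=0 -> substrate=0 bound=4 product=3

Answer: 3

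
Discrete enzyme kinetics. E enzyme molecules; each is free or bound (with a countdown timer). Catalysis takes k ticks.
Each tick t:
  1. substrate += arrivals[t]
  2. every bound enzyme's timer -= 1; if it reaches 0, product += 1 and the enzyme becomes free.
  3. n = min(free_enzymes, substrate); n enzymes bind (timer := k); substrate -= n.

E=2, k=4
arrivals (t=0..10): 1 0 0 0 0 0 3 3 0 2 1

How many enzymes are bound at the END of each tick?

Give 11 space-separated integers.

Answer: 1 1 1 1 0 0 2 2 2 2 2

Derivation:
t=0: arr=1 -> substrate=0 bound=1 product=0
t=1: arr=0 -> substrate=0 bound=1 product=0
t=2: arr=0 -> substrate=0 bound=1 product=0
t=3: arr=0 -> substrate=0 bound=1 product=0
t=4: arr=0 -> substrate=0 bound=0 product=1
t=5: arr=0 -> substrate=0 bound=0 product=1
t=6: arr=3 -> substrate=1 bound=2 product=1
t=7: arr=3 -> substrate=4 bound=2 product=1
t=8: arr=0 -> substrate=4 bound=2 product=1
t=9: arr=2 -> substrate=6 bound=2 product=1
t=10: arr=1 -> substrate=5 bound=2 product=3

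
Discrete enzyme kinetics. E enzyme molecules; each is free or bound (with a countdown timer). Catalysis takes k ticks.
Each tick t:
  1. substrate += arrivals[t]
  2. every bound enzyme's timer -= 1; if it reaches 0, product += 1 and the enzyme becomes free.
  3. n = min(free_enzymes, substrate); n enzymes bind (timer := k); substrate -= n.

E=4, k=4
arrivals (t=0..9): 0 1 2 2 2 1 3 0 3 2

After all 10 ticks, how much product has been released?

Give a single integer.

Answer: 5

Derivation:
t=0: arr=0 -> substrate=0 bound=0 product=0
t=1: arr=1 -> substrate=0 bound=1 product=0
t=2: arr=2 -> substrate=0 bound=3 product=0
t=3: arr=2 -> substrate=1 bound=4 product=0
t=4: arr=2 -> substrate=3 bound=4 product=0
t=5: arr=1 -> substrate=3 bound=4 product=1
t=6: arr=3 -> substrate=4 bound=4 product=3
t=7: arr=0 -> substrate=3 bound=4 product=4
t=8: arr=3 -> substrate=6 bound=4 product=4
t=9: arr=2 -> substrate=7 bound=4 product=5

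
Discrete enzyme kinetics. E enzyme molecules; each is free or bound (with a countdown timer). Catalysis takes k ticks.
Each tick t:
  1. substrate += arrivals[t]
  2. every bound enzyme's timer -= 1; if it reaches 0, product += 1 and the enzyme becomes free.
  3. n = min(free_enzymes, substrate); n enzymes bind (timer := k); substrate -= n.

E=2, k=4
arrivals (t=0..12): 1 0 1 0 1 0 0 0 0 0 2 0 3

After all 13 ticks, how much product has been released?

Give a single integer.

t=0: arr=1 -> substrate=0 bound=1 product=0
t=1: arr=0 -> substrate=0 bound=1 product=0
t=2: arr=1 -> substrate=0 bound=2 product=0
t=3: arr=0 -> substrate=0 bound=2 product=0
t=4: arr=1 -> substrate=0 bound=2 product=1
t=5: arr=0 -> substrate=0 bound=2 product=1
t=6: arr=0 -> substrate=0 bound=1 product=2
t=7: arr=0 -> substrate=0 bound=1 product=2
t=8: arr=0 -> substrate=0 bound=0 product=3
t=9: arr=0 -> substrate=0 bound=0 product=3
t=10: arr=2 -> substrate=0 bound=2 product=3
t=11: arr=0 -> substrate=0 bound=2 product=3
t=12: arr=3 -> substrate=3 bound=2 product=3

Answer: 3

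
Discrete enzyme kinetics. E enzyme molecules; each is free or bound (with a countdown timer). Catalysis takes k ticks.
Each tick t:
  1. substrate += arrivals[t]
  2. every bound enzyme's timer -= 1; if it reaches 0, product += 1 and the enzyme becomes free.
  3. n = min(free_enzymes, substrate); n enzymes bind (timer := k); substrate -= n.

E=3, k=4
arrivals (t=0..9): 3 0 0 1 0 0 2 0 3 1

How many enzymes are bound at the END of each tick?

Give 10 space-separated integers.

t=0: arr=3 -> substrate=0 bound=3 product=0
t=1: arr=0 -> substrate=0 bound=3 product=0
t=2: arr=0 -> substrate=0 bound=3 product=0
t=3: arr=1 -> substrate=1 bound=3 product=0
t=4: arr=0 -> substrate=0 bound=1 product=3
t=5: arr=0 -> substrate=0 bound=1 product=3
t=6: arr=2 -> substrate=0 bound=3 product=3
t=7: arr=0 -> substrate=0 bound=3 product=3
t=8: arr=3 -> substrate=2 bound=3 product=4
t=9: arr=1 -> substrate=3 bound=3 product=4

Answer: 3 3 3 3 1 1 3 3 3 3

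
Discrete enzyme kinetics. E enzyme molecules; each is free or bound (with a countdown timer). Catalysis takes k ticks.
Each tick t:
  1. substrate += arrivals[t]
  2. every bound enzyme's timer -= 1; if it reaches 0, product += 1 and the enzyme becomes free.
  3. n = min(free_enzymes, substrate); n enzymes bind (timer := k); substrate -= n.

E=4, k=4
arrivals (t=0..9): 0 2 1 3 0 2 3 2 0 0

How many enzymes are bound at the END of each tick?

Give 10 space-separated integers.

Answer: 0 2 3 4 4 4 4 4 4 4

Derivation:
t=0: arr=0 -> substrate=0 bound=0 product=0
t=1: arr=2 -> substrate=0 bound=2 product=0
t=2: arr=1 -> substrate=0 bound=3 product=0
t=3: arr=3 -> substrate=2 bound=4 product=0
t=4: arr=0 -> substrate=2 bound=4 product=0
t=5: arr=2 -> substrate=2 bound=4 product=2
t=6: arr=3 -> substrate=4 bound=4 product=3
t=7: arr=2 -> substrate=5 bound=4 product=4
t=8: arr=0 -> substrate=5 bound=4 product=4
t=9: arr=0 -> substrate=3 bound=4 product=6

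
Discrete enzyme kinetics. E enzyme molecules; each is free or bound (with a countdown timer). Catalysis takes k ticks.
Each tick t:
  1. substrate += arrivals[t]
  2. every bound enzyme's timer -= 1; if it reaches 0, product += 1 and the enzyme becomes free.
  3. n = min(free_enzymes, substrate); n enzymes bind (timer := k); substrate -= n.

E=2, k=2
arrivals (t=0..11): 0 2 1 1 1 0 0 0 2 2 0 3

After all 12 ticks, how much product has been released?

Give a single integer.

t=0: arr=0 -> substrate=0 bound=0 product=0
t=1: arr=2 -> substrate=0 bound=2 product=0
t=2: arr=1 -> substrate=1 bound=2 product=0
t=3: arr=1 -> substrate=0 bound=2 product=2
t=4: arr=1 -> substrate=1 bound=2 product=2
t=5: arr=0 -> substrate=0 bound=1 product=4
t=6: arr=0 -> substrate=0 bound=1 product=4
t=7: arr=0 -> substrate=0 bound=0 product=5
t=8: arr=2 -> substrate=0 bound=2 product=5
t=9: arr=2 -> substrate=2 bound=2 product=5
t=10: arr=0 -> substrate=0 bound=2 product=7
t=11: arr=3 -> substrate=3 bound=2 product=7

Answer: 7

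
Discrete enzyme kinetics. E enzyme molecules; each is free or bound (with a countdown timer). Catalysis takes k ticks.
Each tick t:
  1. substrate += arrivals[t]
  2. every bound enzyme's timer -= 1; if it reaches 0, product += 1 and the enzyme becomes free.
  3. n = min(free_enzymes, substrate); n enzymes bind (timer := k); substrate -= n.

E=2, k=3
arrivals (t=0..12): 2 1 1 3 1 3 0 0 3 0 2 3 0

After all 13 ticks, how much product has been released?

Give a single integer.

Answer: 8

Derivation:
t=0: arr=2 -> substrate=0 bound=2 product=0
t=1: arr=1 -> substrate=1 bound=2 product=0
t=2: arr=1 -> substrate=2 bound=2 product=0
t=3: arr=3 -> substrate=3 bound=2 product=2
t=4: arr=1 -> substrate=4 bound=2 product=2
t=5: arr=3 -> substrate=7 bound=2 product=2
t=6: arr=0 -> substrate=5 bound=2 product=4
t=7: arr=0 -> substrate=5 bound=2 product=4
t=8: arr=3 -> substrate=8 bound=2 product=4
t=9: arr=0 -> substrate=6 bound=2 product=6
t=10: arr=2 -> substrate=8 bound=2 product=6
t=11: arr=3 -> substrate=11 bound=2 product=6
t=12: arr=0 -> substrate=9 bound=2 product=8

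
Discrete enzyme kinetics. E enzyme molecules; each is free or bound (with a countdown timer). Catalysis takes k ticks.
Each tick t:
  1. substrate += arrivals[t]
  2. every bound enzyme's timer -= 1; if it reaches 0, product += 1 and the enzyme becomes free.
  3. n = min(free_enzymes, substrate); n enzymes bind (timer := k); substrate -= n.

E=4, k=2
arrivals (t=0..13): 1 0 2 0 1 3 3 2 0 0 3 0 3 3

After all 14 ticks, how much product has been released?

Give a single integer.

t=0: arr=1 -> substrate=0 bound=1 product=0
t=1: arr=0 -> substrate=0 bound=1 product=0
t=2: arr=2 -> substrate=0 bound=2 product=1
t=3: arr=0 -> substrate=0 bound=2 product=1
t=4: arr=1 -> substrate=0 bound=1 product=3
t=5: arr=3 -> substrate=0 bound=4 product=3
t=6: arr=3 -> substrate=2 bound=4 product=4
t=7: arr=2 -> substrate=1 bound=4 product=7
t=8: arr=0 -> substrate=0 bound=4 product=8
t=9: arr=0 -> substrate=0 bound=1 product=11
t=10: arr=3 -> substrate=0 bound=3 product=12
t=11: arr=0 -> substrate=0 bound=3 product=12
t=12: arr=3 -> substrate=0 bound=3 product=15
t=13: arr=3 -> substrate=2 bound=4 product=15

Answer: 15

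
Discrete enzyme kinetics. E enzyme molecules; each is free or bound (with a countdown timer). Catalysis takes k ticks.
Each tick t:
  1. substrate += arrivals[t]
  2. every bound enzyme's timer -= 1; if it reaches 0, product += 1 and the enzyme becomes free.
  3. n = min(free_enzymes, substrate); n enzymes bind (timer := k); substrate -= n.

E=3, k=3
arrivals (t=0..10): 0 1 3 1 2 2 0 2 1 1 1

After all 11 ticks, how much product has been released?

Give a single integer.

t=0: arr=0 -> substrate=0 bound=0 product=0
t=1: arr=1 -> substrate=0 bound=1 product=0
t=2: arr=3 -> substrate=1 bound=3 product=0
t=3: arr=1 -> substrate=2 bound=3 product=0
t=4: arr=2 -> substrate=3 bound=3 product=1
t=5: arr=2 -> substrate=3 bound=3 product=3
t=6: arr=0 -> substrate=3 bound=3 product=3
t=7: arr=2 -> substrate=4 bound=3 product=4
t=8: arr=1 -> substrate=3 bound=3 product=6
t=9: arr=1 -> substrate=4 bound=3 product=6
t=10: arr=1 -> substrate=4 bound=3 product=7

Answer: 7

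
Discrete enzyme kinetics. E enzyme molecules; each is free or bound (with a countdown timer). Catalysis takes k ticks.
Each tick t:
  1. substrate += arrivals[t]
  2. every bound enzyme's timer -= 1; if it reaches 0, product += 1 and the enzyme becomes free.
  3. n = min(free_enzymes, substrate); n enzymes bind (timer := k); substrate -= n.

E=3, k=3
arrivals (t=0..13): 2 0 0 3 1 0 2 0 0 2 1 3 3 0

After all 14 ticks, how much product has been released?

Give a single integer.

t=0: arr=2 -> substrate=0 bound=2 product=0
t=1: arr=0 -> substrate=0 bound=2 product=0
t=2: arr=0 -> substrate=0 bound=2 product=0
t=3: arr=3 -> substrate=0 bound=3 product=2
t=4: arr=1 -> substrate=1 bound=3 product=2
t=5: arr=0 -> substrate=1 bound=3 product=2
t=6: arr=2 -> substrate=0 bound=3 product=5
t=7: arr=0 -> substrate=0 bound=3 product=5
t=8: arr=0 -> substrate=0 bound=3 product=5
t=9: arr=2 -> substrate=0 bound=2 product=8
t=10: arr=1 -> substrate=0 bound=3 product=8
t=11: arr=3 -> substrate=3 bound=3 product=8
t=12: arr=3 -> substrate=4 bound=3 product=10
t=13: arr=0 -> substrate=3 bound=3 product=11

Answer: 11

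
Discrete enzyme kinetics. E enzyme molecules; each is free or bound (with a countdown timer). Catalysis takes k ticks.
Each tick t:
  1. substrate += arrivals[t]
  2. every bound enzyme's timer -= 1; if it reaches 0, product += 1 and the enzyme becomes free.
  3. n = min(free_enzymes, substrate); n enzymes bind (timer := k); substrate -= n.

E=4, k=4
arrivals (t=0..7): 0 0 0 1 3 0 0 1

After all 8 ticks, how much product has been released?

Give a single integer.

Answer: 1

Derivation:
t=0: arr=0 -> substrate=0 bound=0 product=0
t=1: arr=0 -> substrate=0 bound=0 product=0
t=2: arr=0 -> substrate=0 bound=0 product=0
t=3: arr=1 -> substrate=0 bound=1 product=0
t=4: arr=3 -> substrate=0 bound=4 product=0
t=5: arr=0 -> substrate=0 bound=4 product=0
t=6: arr=0 -> substrate=0 bound=4 product=0
t=7: arr=1 -> substrate=0 bound=4 product=1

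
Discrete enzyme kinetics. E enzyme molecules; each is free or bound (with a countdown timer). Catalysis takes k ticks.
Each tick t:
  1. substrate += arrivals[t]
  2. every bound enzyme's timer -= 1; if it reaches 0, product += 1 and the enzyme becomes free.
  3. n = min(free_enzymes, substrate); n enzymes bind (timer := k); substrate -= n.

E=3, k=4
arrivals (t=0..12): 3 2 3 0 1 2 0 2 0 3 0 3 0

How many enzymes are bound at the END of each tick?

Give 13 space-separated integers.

t=0: arr=3 -> substrate=0 bound=3 product=0
t=1: arr=2 -> substrate=2 bound=3 product=0
t=2: arr=3 -> substrate=5 bound=3 product=0
t=3: arr=0 -> substrate=5 bound=3 product=0
t=4: arr=1 -> substrate=3 bound=3 product=3
t=5: arr=2 -> substrate=5 bound=3 product=3
t=6: arr=0 -> substrate=5 bound=3 product=3
t=7: arr=2 -> substrate=7 bound=3 product=3
t=8: arr=0 -> substrate=4 bound=3 product=6
t=9: arr=3 -> substrate=7 bound=3 product=6
t=10: arr=0 -> substrate=7 bound=3 product=6
t=11: arr=3 -> substrate=10 bound=3 product=6
t=12: arr=0 -> substrate=7 bound=3 product=9

Answer: 3 3 3 3 3 3 3 3 3 3 3 3 3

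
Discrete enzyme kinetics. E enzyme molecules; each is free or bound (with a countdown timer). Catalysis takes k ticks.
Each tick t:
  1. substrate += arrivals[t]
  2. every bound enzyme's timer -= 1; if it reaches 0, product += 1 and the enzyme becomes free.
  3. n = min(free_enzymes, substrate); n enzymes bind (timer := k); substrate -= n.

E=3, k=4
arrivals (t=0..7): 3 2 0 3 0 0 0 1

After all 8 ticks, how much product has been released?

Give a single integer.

t=0: arr=3 -> substrate=0 bound=3 product=0
t=1: arr=2 -> substrate=2 bound=3 product=0
t=2: arr=0 -> substrate=2 bound=3 product=0
t=3: arr=3 -> substrate=5 bound=3 product=0
t=4: arr=0 -> substrate=2 bound=3 product=3
t=5: arr=0 -> substrate=2 bound=3 product=3
t=6: arr=0 -> substrate=2 bound=3 product=3
t=7: arr=1 -> substrate=3 bound=3 product=3

Answer: 3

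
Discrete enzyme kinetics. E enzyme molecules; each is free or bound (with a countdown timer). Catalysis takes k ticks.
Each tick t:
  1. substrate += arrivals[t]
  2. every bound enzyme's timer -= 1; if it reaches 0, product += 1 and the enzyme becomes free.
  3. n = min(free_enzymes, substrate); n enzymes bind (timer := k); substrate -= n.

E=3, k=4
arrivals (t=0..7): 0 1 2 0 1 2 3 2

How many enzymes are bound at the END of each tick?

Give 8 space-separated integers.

t=0: arr=0 -> substrate=0 bound=0 product=0
t=1: arr=1 -> substrate=0 bound=1 product=0
t=2: arr=2 -> substrate=0 bound=3 product=0
t=3: arr=0 -> substrate=0 bound=3 product=0
t=4: arr=1 -> substrate=1 bound=3 product=0
t=5: arr=2 -> substrate=2 bound=3 product=1
t=6: arr=3 -> substrate=3 bound=3 product=3
t=7: arr=2 -> substrate=5 bound=3 product=3

Answer: 0 1 3 3 3 3 3 3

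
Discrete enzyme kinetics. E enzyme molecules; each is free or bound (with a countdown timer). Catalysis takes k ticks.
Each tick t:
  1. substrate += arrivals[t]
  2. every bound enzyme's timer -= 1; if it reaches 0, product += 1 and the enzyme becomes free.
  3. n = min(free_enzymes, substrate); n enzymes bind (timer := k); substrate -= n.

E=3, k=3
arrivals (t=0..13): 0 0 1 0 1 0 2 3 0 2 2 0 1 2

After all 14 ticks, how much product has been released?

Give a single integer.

Answer: 8

Derivation:
t=0: arr=0 -> substrate=0 bound=0 product=0
t=1: arr=0 -> substrate=0 bound=0 product=0
t=2: arr=1 -> substrate=0 bound=1 product=0
t=3: arr=0 -> substrate=0 bound=1 product=0
t=4: arr=1 -> substrate=0 bound=2 product=0
t=5: arr=0 -> substrate=0 bound=1 product=1
t=6: arr=2 -> substrate=0 bound=3 product=1
t=7: arr=3 -> substrate=2 bound=3 product=2
t=8: arr=0 -> substrate=2 bound=3 product=2
t=9: arr=2 -> substrate=2 bound=3 product=4
t=10: arr=2 -> substrate=3 bound=3 product=5
t=11: arr=0 -> substrate=3 bound=3 product=5
t=12: arr=1 -> substrate=2 bound=3 product=7
t=13: arr=2 -> substrate=3 bound=3 product=8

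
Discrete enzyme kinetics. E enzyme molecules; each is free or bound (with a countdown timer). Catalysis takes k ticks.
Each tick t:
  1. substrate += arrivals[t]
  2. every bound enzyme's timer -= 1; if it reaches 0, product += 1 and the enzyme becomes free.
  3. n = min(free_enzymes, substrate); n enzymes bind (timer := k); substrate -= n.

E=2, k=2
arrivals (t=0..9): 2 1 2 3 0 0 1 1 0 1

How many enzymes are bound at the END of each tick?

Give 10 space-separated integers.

t=0: arr=2 -> substrate=0 bound=2 product=0
t=1: arr=1 -> substrate=1 bound=2 product=0
t=2: arr=2 -> substrate=1 bound=2 product=2
t=3: arr=3 -> substrate=4 bound=2 product=2
t=4: arr=0 -> substrate=2 bound=2 product=4
t=5: arr=0 -> substrate=2 bound=2 product=4
t=6: arr=1 -> substrate=1 bound=2 product=6
t=7: arr=1 -> substrate=2 bound=2 product=6
t=8: arr=0 -> substrate=0 bound=2 product=8
t=9: arr=1 -> substrate=1 bound=2 product=8

Answer: 2 2 2 2 2 2 2 2 2 2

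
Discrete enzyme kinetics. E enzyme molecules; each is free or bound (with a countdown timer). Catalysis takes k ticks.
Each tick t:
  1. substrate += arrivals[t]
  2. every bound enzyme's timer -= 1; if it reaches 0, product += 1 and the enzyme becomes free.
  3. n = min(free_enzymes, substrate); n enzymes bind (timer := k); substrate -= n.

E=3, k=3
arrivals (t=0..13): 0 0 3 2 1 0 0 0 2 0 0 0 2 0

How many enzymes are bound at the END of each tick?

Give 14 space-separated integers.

t=0: arr=0 -> substrate=0 bound=0 product=0
t=1: arr=0 -> substrate=0 bound=0 product=0
t=2: arr=3 -> substrate=0 bound=3 product=0
t=3: arr=2 -> substrate=2 bound=3 product=0
t=4: arr=1 -> substrate=3 bound=3 product=0
t=5: arr=0 -> substrate=0 bound=3 product=3
t=6: arr=0 -> substrate=0 bound=3 product=3
t=7: arr=0 -> substrate=0 bound=3 product=3
t=8: arr=2 -> substrate=0 bound=2 product=6
t=9: arr=0 -> substrate=0 bound=2 product=6
t=10: arr=0 -> substrate=0 bound=2 product=6
t=11: arr=0 -> substrate=0 bound=0 product=8
t=12: arr=2 -> substrate=0 bound=2 product=8
t=13: arr=0 -> substrate=0 bound=2 product=8

Answer: 0 0 3 3 3 3 3 3 2 2 2 0 2 2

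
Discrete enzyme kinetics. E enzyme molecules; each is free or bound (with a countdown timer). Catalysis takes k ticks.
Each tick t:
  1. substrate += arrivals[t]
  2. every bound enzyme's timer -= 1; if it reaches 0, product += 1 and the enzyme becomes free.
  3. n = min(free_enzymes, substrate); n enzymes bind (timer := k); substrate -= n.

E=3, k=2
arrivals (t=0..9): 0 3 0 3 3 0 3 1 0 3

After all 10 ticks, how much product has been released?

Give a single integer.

Answer: 12

Derivation:
t=0: arr=0 -> substrate=0 bound=0 product=0
t=1: arr=3 -> substrate=0 bound=3 product=0
t=2: arr=0 -> substrate=0 bound=3 product=0
t=3: arr=3 -> substrate=0 bound=3 product=3
t=4: arr=3 -> substrate=3 bound=3 product=3
t=5: arr=0 -> substrate=0 bound=3 product=6
t=6: arr=3 -> substrate=3 bound=3 product=6
t=7: arr=1 -> substrate=1 bound=3 product=9
t=8: arr=0 -> substrate=1 bound=3 product=9
t=9: arr=3 -> substrate=1 bound=3 product=12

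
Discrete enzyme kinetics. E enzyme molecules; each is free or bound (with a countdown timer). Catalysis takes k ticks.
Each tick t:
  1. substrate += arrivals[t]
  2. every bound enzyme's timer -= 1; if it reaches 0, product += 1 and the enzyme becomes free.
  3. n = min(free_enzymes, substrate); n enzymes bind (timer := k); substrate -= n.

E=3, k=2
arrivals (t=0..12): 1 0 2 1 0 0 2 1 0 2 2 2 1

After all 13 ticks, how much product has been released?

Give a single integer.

Answer: 10

Derivation:
t=0: arr=1 -> substrate=0 bound=1 product=0
t=1: arr=0 -> substrate=0 bound=1 product=0
t=2: arr=2 -> substrate=0 bound=2 product=1
t=3: arr=1 -> substrate=0 bound=3 product=1
t=4: arr=0 -> substrate=0 bound=1 product=3
t=5: arr=0 -> substrate=0 bound=0 product=4
t=6: arr=2 -> substrate=0 bound=2 product=4
t=7: arr=1 -> substrate=0 bound=3 product=4
t=8: arr=0 -> substrate=0 bound=1 product=6
t=9: arr=2 -> substrate=0 bound=2 product=7
t=10: arr=2 -> substrate=1 bound=3 product=7
t=11: arr=2 -> substrate=1 bound=3 product=9
t=12: arr=1 -> substrate=1 bound=3 product=10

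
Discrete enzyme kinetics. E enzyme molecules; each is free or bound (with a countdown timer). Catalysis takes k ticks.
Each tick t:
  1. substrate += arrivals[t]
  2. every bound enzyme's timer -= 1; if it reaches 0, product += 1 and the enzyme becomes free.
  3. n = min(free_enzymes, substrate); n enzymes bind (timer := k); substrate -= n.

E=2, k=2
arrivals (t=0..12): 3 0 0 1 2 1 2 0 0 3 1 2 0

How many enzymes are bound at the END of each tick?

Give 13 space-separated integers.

t=0: arr=3 -> substrate=1 bound=2 product=0
t=1: arr=0 -> substrate=1 bound=2 product=0
t=2: arr=0 -> substrate=0 bound=1 product=2
t=3: arr=1 -> substrate=0 bound=2 product=2
t=4: arr=2 -> substrate=1 bound=2 product=3
t=5: arr=1 -> substrate=1 bound=2 product=4
t=6: arr=2 -> substrate=2 bound=2 product=5
t=7: arr=0 -> substrate=1 bound=2 product=6
t=8: arr=0 -> substrate=0 bound=2 product=7
t=9: arr=3 -> substrate=2 bound=2 product=8
t=10: arr=1 -> substrate=2 bound=2 product=9
t=11: arr=2 -> substrate=3 bound=2 product=10
t=12: arr=0 -> substrate=2 bound=2 product=11

Answer: 2 2 1 2 2 2 2 2 2 2 2 2 2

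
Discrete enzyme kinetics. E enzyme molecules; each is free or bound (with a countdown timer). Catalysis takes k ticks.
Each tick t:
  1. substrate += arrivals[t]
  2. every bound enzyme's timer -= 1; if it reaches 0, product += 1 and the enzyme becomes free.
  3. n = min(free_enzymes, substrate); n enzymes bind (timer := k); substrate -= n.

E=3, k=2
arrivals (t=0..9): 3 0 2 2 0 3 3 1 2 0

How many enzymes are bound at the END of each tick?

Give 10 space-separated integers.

t=0: arr=3 -> substrate=0 bound=3 product=0
t=1: arr=0 -> substrate=0 bound=3 product=0
t=2: arr=2 -> substrate=0 bound=2 product=3
t=3: arr=2 -> substrate=1 bound=3 product=3
t=4: arr=0 -> substrate=0 bound=2 product=5
t=5: arr=3 -> substrate=1 bound=3 product=6
t=6: arr=3 -> substrate=3 bound=3 product=7
t=7: arr=1 -> substrate=2 bound=3 product=9
t=8: arr=2 -> substrate=3 bound=3 product=10
t=9: arr=0 -> substrate=1 bound=3 product=12

Answer: 3 3 2 3 2 3 3 3 3 3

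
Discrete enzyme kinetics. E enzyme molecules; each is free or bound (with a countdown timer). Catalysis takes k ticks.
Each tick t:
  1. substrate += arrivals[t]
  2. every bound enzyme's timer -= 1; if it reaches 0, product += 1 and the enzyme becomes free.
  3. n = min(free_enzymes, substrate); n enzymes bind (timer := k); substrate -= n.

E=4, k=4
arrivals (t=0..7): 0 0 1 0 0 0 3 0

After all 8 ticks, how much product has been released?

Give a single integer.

t=0: arr=0 -> substrate=0 bound=0 product=0
t=1: arr=0 -> substrate=0 bound=0 product=0
t=2: arr=1 -> substrate=0 bound=1 product=0
t=3: arr=0 -> substrate=0 bound=1 product=0
t=4: arr=0 -> substrate=0 bound=1 product=0
t=5: arr=0 -> substrate=0 bound=1 product=0
t=6: arr=3 -> substrate=0 bound=3 product=1
t=7: arr=0 -> substrate=0 bound=3 product=1

Answer: 1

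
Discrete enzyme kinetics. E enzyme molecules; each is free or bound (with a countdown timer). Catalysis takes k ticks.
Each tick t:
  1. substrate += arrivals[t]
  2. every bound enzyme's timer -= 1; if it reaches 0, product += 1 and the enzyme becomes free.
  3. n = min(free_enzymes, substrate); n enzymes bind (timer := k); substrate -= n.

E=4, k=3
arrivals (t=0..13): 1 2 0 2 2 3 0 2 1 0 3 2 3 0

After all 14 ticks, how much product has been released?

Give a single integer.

Answer: 15

Derivation:
t=0: arr=1 -> substrate=0 bound=1 product=0
t=1: arr=2 -> substrate=0 bound=3 product=0
t=2: arr=0 -> substrate=0 bound=3 product=0
t=3: arr=2 -> substrate=0 bound=4 product=1
t=4: arr=2 -> substrate=0 bound=4 product=3
t=5: arr=3 -> substrate=3 bound=4 product=3
t=6: arr=0 -> substrate=1 bound=4 product=5
t=7: arr=2 -> substrate=1 bound=4 product=7
t=8: arr=1 -> substrate=2 bound=4 product=7
t=9: arr=0 -> substrate=0 bound=4 product=9
t=10: arr=3 -> substrate=1 bound=4 product=11
t=11: arr=2 -> substrate=3 bound=4 product=11
t=12: arr=3 -> substrate=4 bound=4 product=13
t=13: arr=0 -> substrate=2 bound=4 product=15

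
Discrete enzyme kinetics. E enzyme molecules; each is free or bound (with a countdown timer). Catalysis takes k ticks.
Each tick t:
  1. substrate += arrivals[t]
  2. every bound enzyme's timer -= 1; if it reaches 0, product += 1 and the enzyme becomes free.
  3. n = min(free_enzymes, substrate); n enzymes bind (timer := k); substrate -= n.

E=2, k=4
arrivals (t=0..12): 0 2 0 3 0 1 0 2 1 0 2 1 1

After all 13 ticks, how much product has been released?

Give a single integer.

t=0: arr=0 -> substrate=0 bound=0 product=0
t=1: arr=2 -> substrate=0 bound=2 product=0
t=2: arr=0 -> substrate=0 bound=2 product=0
t=3: arr=3 -> substrate=3 bound=2 product=0
t=4: arr=0 -> substrate=3 bound=2 product=0
t=5: arr=1 -> substrate=2 bound=2 product=2
t=6: arr=0 -> substrate=2 bound=2 product=2
t=7: arr=2 -> substrate=4 bound=2 product=2
t=8: arr=1 -> substrate=5 bound=2 product=2
t=9: arr=0 -> substrate=3 bound=2 product=4
t=10: arr=2 -> substrate=5 bound=2 product=4
t=11: arr=1 -> substrate=6 bound=2 product=4
t=12: arr=1 -> substrate=7 bound=2 product=4

Answer: 4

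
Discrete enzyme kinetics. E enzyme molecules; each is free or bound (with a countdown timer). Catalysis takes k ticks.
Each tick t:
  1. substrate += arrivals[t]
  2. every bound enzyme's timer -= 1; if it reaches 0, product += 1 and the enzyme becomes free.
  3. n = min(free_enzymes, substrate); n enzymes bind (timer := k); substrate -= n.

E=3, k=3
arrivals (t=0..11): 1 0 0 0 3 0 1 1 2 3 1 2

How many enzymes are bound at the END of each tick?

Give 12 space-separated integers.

Answer: 1 1 1 0 3 3 3 2 3 3 3 3

Derivation:
t=0: arr=1 -> substrate=0 bound=1 product=0
t=1: arr=0 -> substrate=0 bound=1 product=0
t=2: arr=0 -> substrate=0 bound=1 product=0
t=3: arr=0 -> substrate=0 bound=0 product=1
t=4: arr=3 -> substrate=0 bound=3 product=1
t=5: arr=0 -> substrate=0 bound=3 product=1
t=6: arr=1 -> substrate=1 bound=3 product=1
t=7: arr=1 -> substrate=0 bound=2 product=4
t=8: arr=2 -> substrate=1 bound=3 product=4
t=9: arr=3 -> substrate=4 bound=3 product=4
t=10: arr=1 -> substrate=3 bound=3 product=6
t=11: arr=2 -> substrate=4 bound=3 product=7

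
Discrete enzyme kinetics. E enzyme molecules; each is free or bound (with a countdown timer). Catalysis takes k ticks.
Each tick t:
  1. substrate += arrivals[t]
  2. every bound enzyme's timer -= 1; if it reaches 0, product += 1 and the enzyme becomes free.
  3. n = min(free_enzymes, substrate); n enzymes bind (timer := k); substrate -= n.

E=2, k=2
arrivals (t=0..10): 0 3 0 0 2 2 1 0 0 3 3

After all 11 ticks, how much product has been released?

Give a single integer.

t=0: arr=0 -> substrate=0 bound=0 product=0
t=1: arr=3 -> substrate=1 bound=2 product=0
t=2: arr=0 -> substrate=1 bound=2 product=0
t=3: arr=0 -> substrate=0 bound=1 product=2
t=4: arr=2 -> substrate=1 bound=2 product=2
t=5: arr=2 -> substrate=2 bound=2 product=3
t=6: arr=1 -> substrate=2 bound=2 product=4
t=7: arr=0 -> substrate=1 bound=2 product=5
t=8: arr=0 -> substrate=0 bound=2 product=6
t=9: arr=3 -> substrate=2 bound=2 product=7
t=10: arr=3 -> substrate=4 bound=2 product=8

Answer: 8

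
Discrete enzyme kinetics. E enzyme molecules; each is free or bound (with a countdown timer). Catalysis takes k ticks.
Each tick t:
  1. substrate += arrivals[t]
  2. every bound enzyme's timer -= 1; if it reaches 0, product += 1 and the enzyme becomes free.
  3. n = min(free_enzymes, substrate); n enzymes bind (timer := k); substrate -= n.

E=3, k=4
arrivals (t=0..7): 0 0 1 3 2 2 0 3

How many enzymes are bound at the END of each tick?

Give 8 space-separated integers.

t=0: arr=0 -> substrate=0 bound=0 product=0
t=1: arr=0 -> substrate=0 bound=0 product=0
t=2: arr=1 -> substrate=0 bound=1 product=0
t=3: arr=3 -> substrate=1 bound=3 product=0
t=4: arr=2 -> substrate=3 bound=3 product=0
t=5: arr=2 -> substrate=5 bound=3 product=0
t=6: arr=0 -> substrate=4 bound=3 product=1
t=7: arr=3 -> substrate=5 bound=3 product=3

Answer: 0 0 1 3 3 3 3 3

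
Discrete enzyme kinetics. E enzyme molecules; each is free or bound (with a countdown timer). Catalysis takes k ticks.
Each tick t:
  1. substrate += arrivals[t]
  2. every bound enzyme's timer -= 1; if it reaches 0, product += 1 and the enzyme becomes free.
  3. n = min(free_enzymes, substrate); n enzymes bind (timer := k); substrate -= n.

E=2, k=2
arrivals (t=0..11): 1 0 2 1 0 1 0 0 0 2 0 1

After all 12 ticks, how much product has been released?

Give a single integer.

t=0: arr=1 -> substrate=0 bound=1 product=0
t=1: arr=0 -> substrate=0 bound=1 product=0
t=2: arr=2 -> substrate=0 bound=2 product=1
t=3: arr=1 -> substrate=1 bound=2 product=1
t=4: arr=0 -> substrate=0 bound=1 product=3
t=5: arr=1 -> substrate=0 bound=2 product=3
t=6: arr=0 -> substrate=0 bound=1 product=4
t=7: arr=0 -> substrate=0 bound=0 product=5
t=8: arr=0 -> substrate=0 bound=0 product=5
t=9: arr=2 -> substrate=0 bound=2 product=5
t=10: arr=0 -> substrate=0 bound=2 product=5
t=11: arr=1 -> substrate=0 bound=1 product=7

Answer: 7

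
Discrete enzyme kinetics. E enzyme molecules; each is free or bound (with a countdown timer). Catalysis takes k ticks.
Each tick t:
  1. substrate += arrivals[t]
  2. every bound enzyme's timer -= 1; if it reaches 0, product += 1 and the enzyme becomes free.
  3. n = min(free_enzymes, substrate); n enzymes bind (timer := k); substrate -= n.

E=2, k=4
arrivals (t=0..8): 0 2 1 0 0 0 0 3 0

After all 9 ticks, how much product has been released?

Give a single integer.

Answer: 2

Derivation:
t=0: arr=0 -> substrate=0 bound=0 product=0
t=1: arr=2 -> substrate=0 bound=2 product=0
t=2: arr=1 -> substrate=1 bound=2 product=0
t=3: arr=0 -> substrate=1 bound=2 product=0
t=4: arr=0 -> substrate=1 bound=2 product=0
t=5: arr=0 -> substrate=0 bound=1 product=2
t=6: arr=0 -> substrate=0 bound=1 product=2
t=7: arr=3 -> substrate=2 bound=2 product=2
t=8: arr=0 -> substrate=2 bound=2 product=2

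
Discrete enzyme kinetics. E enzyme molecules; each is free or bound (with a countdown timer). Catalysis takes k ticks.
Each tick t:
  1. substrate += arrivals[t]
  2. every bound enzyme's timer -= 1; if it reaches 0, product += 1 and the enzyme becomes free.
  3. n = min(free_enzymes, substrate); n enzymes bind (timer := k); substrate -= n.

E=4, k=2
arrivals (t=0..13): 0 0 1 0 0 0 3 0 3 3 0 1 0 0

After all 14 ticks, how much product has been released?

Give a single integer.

Answer: 11

Derivation:
t=0: arr=0 -> substrate=0 bound=0 product=0
t=1: arr=0 -> substrate=0 bound=0 product=0
t=2: arr=1 -> substrate=0 bound=1 product=0
t=3: arr=0 -> substrate=0 bound=1 product=0
t=4: arr=0 -> substrate=0 bound=0 product=1
t=5: arr=0 -> substrate=0 bound=0 product=1
t=6: arr=3 -> substrate=0 bound=3 product=1
t=7: arr=0 -> substrate=0 bound=3 product=1
t=8: arr=3 -> substrate=0 bound=3 product=4
t=9: arr=3 -> substrate=2 bound=4 product=4
t=10: arr=0 -> substrate=0 bound=3 product=7
t=11: arr=1 -> substrate=0 bound=3 product=8
t=12: arr=0 -> substrate=0 bound=1 product=10
t=13: arr=0 -> substrate=0 bound=0 product=11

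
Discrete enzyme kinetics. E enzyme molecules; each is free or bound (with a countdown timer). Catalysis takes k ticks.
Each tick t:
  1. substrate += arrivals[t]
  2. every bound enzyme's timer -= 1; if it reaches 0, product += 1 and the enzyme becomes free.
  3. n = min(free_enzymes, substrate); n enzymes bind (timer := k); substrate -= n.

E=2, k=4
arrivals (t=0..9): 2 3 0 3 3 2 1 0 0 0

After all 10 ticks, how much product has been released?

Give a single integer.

t=0: arr=2 -> substrate=0 bound=2 product=0
t=1: arr=3 -> substrate=3 bound=2 product=0
t=2: arr=0 -> substrate=3 bound=2 product=0
t=3: arr=3 -> substrate=6 bound=2 product=0
t=4: arr=3 -> substrate=7 bound=2 product=2
t=5: arr=2 -> substrate=9 bound=2 product=2
t=6: arr=1 -> substrate=10 bound=2 product=2
t=7: arr=0 -> substrate=10 bound=2 product=2
t=8: arr=0 -> substrate=8 bound=2 product=4
t=9: arr=0 -> substrate=8 bound=2 product=4

Answer: 4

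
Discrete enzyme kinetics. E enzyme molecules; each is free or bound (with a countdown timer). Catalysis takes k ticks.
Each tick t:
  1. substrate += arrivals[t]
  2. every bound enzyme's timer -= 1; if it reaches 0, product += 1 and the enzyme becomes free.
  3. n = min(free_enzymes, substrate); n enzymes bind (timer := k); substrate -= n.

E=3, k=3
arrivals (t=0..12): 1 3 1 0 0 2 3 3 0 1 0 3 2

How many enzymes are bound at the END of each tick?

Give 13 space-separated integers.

Answer: 1 3 3 3 2 3 3 3 3 3 3 3 3

Derivation:
t=0: arr=1 -> substrate=0 bound=1 product=0
t=1: arr=3 -> substrate=1 bound=3 product=0
t=2: arr=1 -> substrate=2 bound=3 product=0
t=3: arr=0 -> substrate=1 bound=3 product=1
t=4: arr=0 -> substrate=0 bound=2 product=3
t=5: arr=2 -> substrate=1 bound=3 product=3
t=6: arr=3 -> substrate=3 bound=3 product=4
t=7: arr=3 -> substrate=5 bound=3 product=5
t=8: arr=0 -> substrate=4 bound=3 product=6
t=9: arr=1 -> substrate=4 bound=3 product=7
t=10: arr=0 -> substrate=3 bound=3 product=8
t=11: arr=3 -> substrate=5 bound=3 product=9
t=12: arr=2 -> substrate=6 bound=3 product=10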